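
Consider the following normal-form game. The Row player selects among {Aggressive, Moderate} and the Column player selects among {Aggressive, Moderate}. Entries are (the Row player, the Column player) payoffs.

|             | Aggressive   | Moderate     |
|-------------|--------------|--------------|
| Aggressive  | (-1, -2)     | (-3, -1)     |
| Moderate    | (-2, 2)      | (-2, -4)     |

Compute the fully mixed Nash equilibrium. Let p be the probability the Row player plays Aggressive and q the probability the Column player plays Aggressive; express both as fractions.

In a mixed NE each player is indifferent between their pure strategies, so the opponent's mix sets the indifference.
The Column player indifferent between Aggressive and Moderate: p·(-2) + (1−p)·2 = p·(-1) + (1−p)·(-4) ⟹ 2 + (-4)p = (-4) + 3p ⟹ p = 6/7.
The Row player indifferent between Aggressive and Moderate: q·(-1) + (1−q)·(-3) = q·(-2) + (1−q)·(-2) ⟹ (-3) + 2q = (-2) + 0q ⟹ q = 1/2.

p = 6/7, q = 1/2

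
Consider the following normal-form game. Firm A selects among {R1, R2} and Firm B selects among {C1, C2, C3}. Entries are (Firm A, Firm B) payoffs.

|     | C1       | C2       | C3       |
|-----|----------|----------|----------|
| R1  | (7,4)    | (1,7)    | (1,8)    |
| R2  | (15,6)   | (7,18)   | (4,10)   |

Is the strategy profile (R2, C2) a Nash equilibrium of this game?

Yes

Holding Firm B at C2: Firm A gets 7 from R2, versus 1 from R1. No profitable deviation for Firm A.
Holding Firm A at R2: Firm B gets 18 from C2, versus 6 from C1, 10 from C3. No profitable deviation for Firm B either.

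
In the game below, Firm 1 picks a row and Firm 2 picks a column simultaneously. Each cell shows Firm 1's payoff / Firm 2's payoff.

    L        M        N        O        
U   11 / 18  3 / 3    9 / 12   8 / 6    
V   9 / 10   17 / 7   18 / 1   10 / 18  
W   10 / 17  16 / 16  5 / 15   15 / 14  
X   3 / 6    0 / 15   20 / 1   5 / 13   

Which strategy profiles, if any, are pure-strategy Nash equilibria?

(U, L)

Find each player's best response to every opponent strategy; NE are the intersections.
Firm 1's best responses — vs L: U (payoff 11); vs M: V (payoff 17); vs N: X (payoff 20); vs O: W (payoff 15).
Firm 2's best responses — vs U: L (payoff 18); vs V: O (payoff 18); vs W: L (payoff 17); vs X: M (payoff 15).
The only mutual best response is (U, L); neither player gains by switching there.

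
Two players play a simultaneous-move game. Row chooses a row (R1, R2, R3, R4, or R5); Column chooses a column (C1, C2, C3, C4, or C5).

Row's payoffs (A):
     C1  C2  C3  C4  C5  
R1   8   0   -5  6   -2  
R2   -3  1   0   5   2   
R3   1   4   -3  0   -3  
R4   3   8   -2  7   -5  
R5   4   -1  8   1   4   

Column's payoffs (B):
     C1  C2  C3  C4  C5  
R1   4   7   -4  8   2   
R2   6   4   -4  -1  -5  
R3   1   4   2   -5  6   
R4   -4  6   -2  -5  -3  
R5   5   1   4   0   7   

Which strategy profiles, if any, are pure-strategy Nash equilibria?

Check mutual best responses: a cell is a NE iff neither player can gain by unilaterally deviating.
Row's best responses — vs C1: R1 (payoff 8); vs C2: R4 (payoff 8); vs C3: R5 (payoff 8); vs C4: R4 (payoff 7); vs C5: R5 (payoff 4).
Column's best responses — vs R1: C4 (payoff 8); vs R2: C1 (payoff 6); vs R3: C5 (payoff 6); vs R4: C2 (payoff 6); vs R5: C5 (payoff 7).
Mutual best responses occur at (R4, C2) and (R5, C5); at each, neither player gains by switching.

(R4, C2) and (R5, C5)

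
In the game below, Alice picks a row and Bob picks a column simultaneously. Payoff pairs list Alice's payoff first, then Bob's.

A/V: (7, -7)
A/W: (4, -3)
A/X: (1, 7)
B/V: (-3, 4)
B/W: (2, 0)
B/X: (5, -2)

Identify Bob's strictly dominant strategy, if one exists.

A strategy is strictly dominant if it gives Bob a strictly higher payoff than every other strategy, against every choice by the opponent.
V is not dominant: against A, W gives -3 > -7.
W is not dominant: against A, X gives 7 > -3.
X is not dominant: against B, V gives 4 > -2.
No single strategy is best against every opponent action.

None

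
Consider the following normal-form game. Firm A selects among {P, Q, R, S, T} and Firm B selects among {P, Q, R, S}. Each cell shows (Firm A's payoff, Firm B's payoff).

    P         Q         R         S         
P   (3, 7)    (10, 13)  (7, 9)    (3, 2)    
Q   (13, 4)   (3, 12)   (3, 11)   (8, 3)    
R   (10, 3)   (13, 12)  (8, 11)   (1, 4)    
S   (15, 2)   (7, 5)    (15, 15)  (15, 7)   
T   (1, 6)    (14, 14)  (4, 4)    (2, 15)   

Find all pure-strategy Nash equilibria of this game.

(S, R)

Find each player's best response to every opponent strategy; NE are the intersections.
Firm A's best responses — vs P: S (payoff 15); vs Q: T (payoff 14); vs R: S (payoff 15); vs S: S (payoff 15).
Firm B's best responses — vs P: Q (payoff 13); vs Q: Q (payoff 12); vs R: Q (payoff 12); vs S: R (payoff 15); vs T: S (payoff 15).
The only mutual best response is (S, R); neither player gains by switching there.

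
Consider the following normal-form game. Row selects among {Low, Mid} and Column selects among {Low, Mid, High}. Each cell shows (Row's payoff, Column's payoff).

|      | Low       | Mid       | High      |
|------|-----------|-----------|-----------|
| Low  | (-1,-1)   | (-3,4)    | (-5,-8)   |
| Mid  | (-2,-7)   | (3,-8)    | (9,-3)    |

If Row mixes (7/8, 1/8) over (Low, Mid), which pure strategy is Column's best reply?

Mid

Compute Column's expected payoff from each pure strategy against the given mix.
Low: (7/8)·(-1) + (1/8)·(-7) = -7/4
Mid: (7/8)·4 + (1/8)·(-8) = 5/2
High: (7/8)·(-8) + (1/8)·(-3) = -59/8
Highest expected payoff is 5/2, from Mid.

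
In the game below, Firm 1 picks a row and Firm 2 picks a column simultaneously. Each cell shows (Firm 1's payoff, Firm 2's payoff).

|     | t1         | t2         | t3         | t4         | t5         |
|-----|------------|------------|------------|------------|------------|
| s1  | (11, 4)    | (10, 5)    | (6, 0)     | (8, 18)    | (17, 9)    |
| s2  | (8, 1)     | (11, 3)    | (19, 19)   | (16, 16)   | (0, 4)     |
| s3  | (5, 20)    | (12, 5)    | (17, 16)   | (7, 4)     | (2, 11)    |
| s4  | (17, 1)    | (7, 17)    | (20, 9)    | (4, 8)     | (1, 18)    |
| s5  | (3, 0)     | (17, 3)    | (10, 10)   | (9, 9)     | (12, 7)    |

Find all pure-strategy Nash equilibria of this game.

There is no pure-strategy Nash equilibrium

A profile is a Nash equilibrium when each player is best-responding to the other.
Firm 1's best responses — vs t1: s4 (payoff 17); vs t2: s5 (payoff 17); vs t3: s4 (payoff 20); vs t4: s2 (payoff 16); vs t5: s1 (payoff 17).
Firm 2's best responses — vs s1: t4 (payoff 18); vs s2: t3 (payoff 19); vs s3: t1 (payoff 20); vs s4: t5 (payoff 18); vs s5: t3 (payoff 10).
No cell has both players best-responding. For instance, Firm 1's best reply to t3 is s4, but against s4 Firm 2 prefers t5 over t3.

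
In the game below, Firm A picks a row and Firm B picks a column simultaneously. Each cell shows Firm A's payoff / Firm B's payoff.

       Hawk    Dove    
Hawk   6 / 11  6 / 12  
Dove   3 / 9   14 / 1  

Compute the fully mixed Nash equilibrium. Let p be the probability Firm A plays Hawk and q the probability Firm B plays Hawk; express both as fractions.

In a mixed NE each player is indifferent between their pure strategies, so the opponent's mix sets the indifference.
Firm B indifferent between Hawk and Dove: p·11 + (1−p)·9 = p·12 + (1−p)·1 ⟹ 9 + 2p = 1 + 11p ⟹ p = 8/9.
Firm A indifferent between Hawk and Dove: q·6 + (1−q)·6 = q·3 + (1−q)·14 ⟹ 6 + 0q = 14 + (-11)q ⟹ q = 8/11.

p = 8/9, q = 8/11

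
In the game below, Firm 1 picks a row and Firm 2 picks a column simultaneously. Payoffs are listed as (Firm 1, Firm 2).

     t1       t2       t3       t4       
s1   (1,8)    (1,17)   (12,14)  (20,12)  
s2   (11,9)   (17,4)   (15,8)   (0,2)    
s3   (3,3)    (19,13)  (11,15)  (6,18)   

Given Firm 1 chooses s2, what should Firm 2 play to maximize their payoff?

t1

With Firm 1 fixed at s2, Firm 2's payoffs are: t1 → 9, t2 → 4, t3 → 8, t4 → 2.
The maximum is 9, achieved by t1.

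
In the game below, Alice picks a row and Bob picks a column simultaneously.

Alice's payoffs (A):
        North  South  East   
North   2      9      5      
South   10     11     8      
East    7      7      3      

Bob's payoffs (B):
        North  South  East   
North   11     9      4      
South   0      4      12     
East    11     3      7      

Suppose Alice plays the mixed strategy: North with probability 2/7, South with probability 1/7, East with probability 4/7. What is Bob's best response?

Bob's best reply maximizes expected payoff against the mix.
North: (2/7)·11 + (1/7)·0 + (4/7)·11 = 66/7
South: (2/7)·9 + (1/7)·4 + (4/7)·3 = 34/7
East: (2/7)·4 + (1/7)·12 + (4/7)·7 = 48/7
Highest expected payoff is 66/7, from North.

North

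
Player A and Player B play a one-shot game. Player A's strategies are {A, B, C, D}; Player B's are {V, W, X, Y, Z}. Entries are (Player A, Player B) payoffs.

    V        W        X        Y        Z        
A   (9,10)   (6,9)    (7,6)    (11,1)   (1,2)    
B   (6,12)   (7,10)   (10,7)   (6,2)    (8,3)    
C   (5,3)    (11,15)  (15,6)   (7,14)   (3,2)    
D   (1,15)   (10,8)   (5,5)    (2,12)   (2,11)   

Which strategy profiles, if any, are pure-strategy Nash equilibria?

Check mutual best responses: a cell is a NE iff neither player can gain by unilaterally deviating.
Player A's best responses — vs V: A (payoff 9); vs W: C (payoff 11); vs X: C (payoff 15); vs Y: A (payoff 11); vs Z: B (payoff 8).
Player B's best responses — vs A: V (payoff 10); vs B: V (payoff 12); vs C: W (payoff 15); vs D: V (payoff 15).
Mutual best responses occur at (A, V) and (C, W); at each, neither player gains by switching.

(A, V) and (C, W)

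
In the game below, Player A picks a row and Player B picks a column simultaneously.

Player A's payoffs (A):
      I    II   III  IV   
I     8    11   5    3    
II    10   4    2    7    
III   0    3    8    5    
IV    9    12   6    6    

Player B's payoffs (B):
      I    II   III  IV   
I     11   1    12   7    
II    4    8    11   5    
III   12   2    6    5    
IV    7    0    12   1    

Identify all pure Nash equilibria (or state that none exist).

A profile is a Nash equilibrium when each player is best-responding to the other.
Player A's best responses — vs I: II (payoff 10); vs II: IV (payoff 12); vs III: III (payoff 8); vs IV: II (payoff 7).
Player B's best responses — vs I: III (payoff 12); vs II: III (payoff 11); vs III: I (payoff 12); vs IV: III (payoff 12).
No cell has both players best-responding. For instance, Player A's best reply to III is III, but against III Player B prefers I over III.

None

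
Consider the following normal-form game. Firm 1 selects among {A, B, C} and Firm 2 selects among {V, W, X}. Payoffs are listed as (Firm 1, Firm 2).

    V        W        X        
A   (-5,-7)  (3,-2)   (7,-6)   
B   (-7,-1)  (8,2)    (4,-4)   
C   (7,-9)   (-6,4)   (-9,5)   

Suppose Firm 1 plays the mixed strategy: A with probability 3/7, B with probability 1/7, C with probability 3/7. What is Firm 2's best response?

Firm 2's best reply maximizes expected payoff against the mix.
V: (3/7)·(-7) + (1/7)·(-1) + (3/7)·(-9) = -7
W: (3/7)·(-2) + (1/7)·2 + (3/7)·4 = 8/7
X: (3/7)·(-6) + (1/7)·(-4) + (3/7)·5 = -1
Highest expected payoff is 8/7, from W.

W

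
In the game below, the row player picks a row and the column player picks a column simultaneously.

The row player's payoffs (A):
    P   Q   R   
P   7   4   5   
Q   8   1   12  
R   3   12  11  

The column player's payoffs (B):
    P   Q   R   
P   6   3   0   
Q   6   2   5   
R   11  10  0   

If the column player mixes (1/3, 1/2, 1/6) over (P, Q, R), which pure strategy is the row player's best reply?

Compute the row player's expected payoff from each pure strategy against the given mix.
P: (1/3)·7 + (1/2)·4 + (1/6)·5 = 31/6
Q: (1/3)·8 + (1/2)·1 + (1/6)·12 = 31/6
R: (1/3)·3 + (1/2)·12 + (1/6)·11 = 53/6
Highest expected payoff is 53/6, from R.

R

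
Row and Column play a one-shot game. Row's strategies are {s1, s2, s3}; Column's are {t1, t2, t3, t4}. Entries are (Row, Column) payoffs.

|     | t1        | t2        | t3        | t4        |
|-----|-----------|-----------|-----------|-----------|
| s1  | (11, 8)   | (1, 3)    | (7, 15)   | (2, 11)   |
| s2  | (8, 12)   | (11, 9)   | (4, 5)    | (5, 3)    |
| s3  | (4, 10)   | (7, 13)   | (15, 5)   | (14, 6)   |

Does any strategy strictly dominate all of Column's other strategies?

A strategy is strictly dominant if it gives Column a strictly higher payoff than every other strategy, against every choice by the opponent.
t1 is not dominant: against s1, t3 gives 15 > 8.
t2 is not dominant: against s1, t1 gives 8 > 3.
t3 is not dominant: against s2, t1 gives 12 > 5.
t4 is not dominant: against s1, t3 gives 15 > 11.
No single strategy is best against every opponent action.

No strictly dominant strategy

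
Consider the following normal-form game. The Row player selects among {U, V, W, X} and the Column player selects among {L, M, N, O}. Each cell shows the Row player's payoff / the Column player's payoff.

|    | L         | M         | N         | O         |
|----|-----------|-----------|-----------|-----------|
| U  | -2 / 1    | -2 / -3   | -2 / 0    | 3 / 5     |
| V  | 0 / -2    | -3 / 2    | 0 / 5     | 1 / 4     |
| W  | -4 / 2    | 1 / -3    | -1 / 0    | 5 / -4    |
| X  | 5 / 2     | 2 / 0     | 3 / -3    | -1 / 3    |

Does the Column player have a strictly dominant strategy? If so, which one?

A strategy is strictly dominant if it gives the Column player a strictly higher payoff than every other strategy, against every choice by the opponent.
L is not dominant: against U, O gives 5 > 1.
M is not dominant: against U, L gives 1 > -3.
N is not dominant: against U, L gives 1 > 0.
O is not dominant: against V, N gives 5 > 4.
No single strategy is best against every opponent action.

None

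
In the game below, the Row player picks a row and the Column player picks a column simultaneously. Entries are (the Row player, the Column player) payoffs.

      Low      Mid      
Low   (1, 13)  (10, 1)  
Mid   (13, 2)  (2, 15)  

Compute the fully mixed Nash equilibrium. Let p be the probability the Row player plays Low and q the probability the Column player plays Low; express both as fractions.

Each player's mixing probability is pinned down by making the *other* player indifferent.
The Column player indifferent between Low and Mid: p·13 + (1−p)·2 = p·1 + (1−p)·15 ⟹ 2 + 11p = 15 + (-14)p ⟹ p = 13/25.
The Row player indifferent between Low and Mid: q·1 + (1−q)·10 = q·13 + (1−q)·2 ⟹ 10 + (-9)q = 2 + 11q ⟹ q = 2/5.

p = 13/25, q = 2/5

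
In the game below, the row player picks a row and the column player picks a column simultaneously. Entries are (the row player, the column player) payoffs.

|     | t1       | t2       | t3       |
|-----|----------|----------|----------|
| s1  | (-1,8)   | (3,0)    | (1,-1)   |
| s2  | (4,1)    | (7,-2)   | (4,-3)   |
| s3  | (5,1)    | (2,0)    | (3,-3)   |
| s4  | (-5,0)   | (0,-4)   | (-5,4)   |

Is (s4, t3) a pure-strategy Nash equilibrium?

Holding the column player at t3: the row player gets -5 from s4 but could get 4 by switching to s2. The row player has a profitable deviation.

No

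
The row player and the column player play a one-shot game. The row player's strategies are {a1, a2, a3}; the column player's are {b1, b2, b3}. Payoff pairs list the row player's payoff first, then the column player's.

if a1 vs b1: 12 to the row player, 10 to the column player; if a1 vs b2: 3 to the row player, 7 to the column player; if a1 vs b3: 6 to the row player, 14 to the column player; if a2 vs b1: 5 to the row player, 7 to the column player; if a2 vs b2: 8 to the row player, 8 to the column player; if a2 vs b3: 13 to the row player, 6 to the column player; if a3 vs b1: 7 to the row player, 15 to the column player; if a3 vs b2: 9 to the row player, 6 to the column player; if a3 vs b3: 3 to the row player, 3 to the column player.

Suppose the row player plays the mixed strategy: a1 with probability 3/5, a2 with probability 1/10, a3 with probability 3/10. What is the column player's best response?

Compute the column player's expected payoff from each pure strategy against the given mix.
b1: (3/5)·10 + (1/10)·7 + (3/10)·15 = 56/5
b2: (3/5)·7 + (1/10)·8 + (3/10)·6 = 34/5
b3: (3/5)·14 + (1/10)·6 + (3/10)·3 = 99/10
Highest expected payoff is 56/5, from b1.

b1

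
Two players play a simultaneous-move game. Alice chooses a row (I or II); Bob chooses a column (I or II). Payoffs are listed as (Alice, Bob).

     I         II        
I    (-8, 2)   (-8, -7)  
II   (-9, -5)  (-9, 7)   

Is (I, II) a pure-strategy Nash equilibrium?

Holding Bob at II: Alice gets -8 from I, versus -9 from II. No profitable deviation for Alice.
Holding Alice at I: Bob gets -7 from II but could get 2 by switching to I. Bob has a profitable deviation.

No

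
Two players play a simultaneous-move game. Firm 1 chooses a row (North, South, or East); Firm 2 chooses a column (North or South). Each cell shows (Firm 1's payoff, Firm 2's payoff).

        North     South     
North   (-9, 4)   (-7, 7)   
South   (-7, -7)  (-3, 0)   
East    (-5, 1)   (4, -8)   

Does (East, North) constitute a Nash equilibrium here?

Holding Firm 2 at North: Firm 1 gets -5 from East, versus -9 from North, -7 from South. No profitable deviation for Firm 1.
Holding Firm 1 at East: Firm 2 gets 1 from North, versus -8 from South. No profitable deviation for Firm 2 either.

Yes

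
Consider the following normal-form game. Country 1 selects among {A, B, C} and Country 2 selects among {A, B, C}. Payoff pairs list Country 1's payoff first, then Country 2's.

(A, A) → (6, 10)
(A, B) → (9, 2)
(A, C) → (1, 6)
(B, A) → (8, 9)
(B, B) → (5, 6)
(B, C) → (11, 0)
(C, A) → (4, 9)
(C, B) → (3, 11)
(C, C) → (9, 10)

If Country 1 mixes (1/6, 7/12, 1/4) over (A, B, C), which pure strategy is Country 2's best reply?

Country 2's best reply maximizes expected payoff against the mix.
A: (1/6)·10 + (7/12)·9 + (1/4)·9 = 55/6
B: (1/6)·2 + (7/12)·6 + (1/4)·11 = 79/12
C: (1/6)·6 + (7/12)·0 + (1/4)·10 = 7/2
Highest expected payoff is 55/6, from A.

A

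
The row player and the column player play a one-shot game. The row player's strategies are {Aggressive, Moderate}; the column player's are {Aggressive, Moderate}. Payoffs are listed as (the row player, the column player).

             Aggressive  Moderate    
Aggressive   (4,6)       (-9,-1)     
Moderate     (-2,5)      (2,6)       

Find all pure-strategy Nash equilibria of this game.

Check mutual best responses: a cell is a NE iff neither player can gain by unilaterally deviating.
The row player's best responses — vs Aggressive: Aggressive (payoff 4); vs Moderate: Moderate (payoff 2).
The column player's best responses — vs Aggressive: Aggressive (payoff 6); vs Moderate: Moderate (payoff 6).
Mutual best responses occur at (Aggressive, Aggressive) and (Moderate, Moderate); at each, neither player gains by switching.

(Aggressive, Aggressive) and (Moderate, Moderate)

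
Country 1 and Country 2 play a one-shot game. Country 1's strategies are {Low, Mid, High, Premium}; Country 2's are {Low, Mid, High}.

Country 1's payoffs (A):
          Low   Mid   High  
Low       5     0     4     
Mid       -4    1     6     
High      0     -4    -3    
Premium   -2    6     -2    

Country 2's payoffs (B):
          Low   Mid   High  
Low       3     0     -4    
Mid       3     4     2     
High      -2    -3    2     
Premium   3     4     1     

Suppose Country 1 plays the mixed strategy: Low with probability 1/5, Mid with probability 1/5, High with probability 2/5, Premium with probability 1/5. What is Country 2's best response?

Compute Country 2's expected payoff from each pure strategy against the given mix.
Low: (1/5)·3 + (1/5)·3 + (2/5)·(-2) + (1/5)·3 = 1
Mid: (1/5)·0 + (1/5)·4 + (2/5)·(-3) + (1/5)·4 = 2/5
High: (1/5)·(-4) + (1/5)·2 + (2/5)·2 + (1/5)·1 = 3/5
Highest expected payoff is 1, from Low.

Low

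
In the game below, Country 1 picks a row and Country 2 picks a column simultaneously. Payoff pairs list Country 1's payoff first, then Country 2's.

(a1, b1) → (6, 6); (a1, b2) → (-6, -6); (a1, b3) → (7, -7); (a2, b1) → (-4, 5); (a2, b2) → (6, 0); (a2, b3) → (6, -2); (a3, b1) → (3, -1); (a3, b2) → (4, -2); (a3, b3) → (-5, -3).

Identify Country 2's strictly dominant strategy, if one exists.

b1

A strategy is strictly dominant if it gives Country 2 a strictly higher payoff than every other strategy, against every choice by the opponent.
b1 strictly dominates: vs a1: 6 > each of {-6, -7}; vs a2: 5 > each of {0, -2}; vs a3: -1 > each of {-2, -3}.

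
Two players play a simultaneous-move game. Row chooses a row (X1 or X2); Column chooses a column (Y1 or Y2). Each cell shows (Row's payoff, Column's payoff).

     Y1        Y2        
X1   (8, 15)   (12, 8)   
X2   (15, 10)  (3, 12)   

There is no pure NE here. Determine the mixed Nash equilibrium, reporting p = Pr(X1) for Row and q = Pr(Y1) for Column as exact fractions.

p = 2/9, q = 9/16

Each player's mixing probability is pinned down by making the *other* player indifferent.
Column indifferent between Y1 and Y2: p·15 + (1−p)·10 = p·8 + (1−p)·12 ⟹ 10 + 5p = 12 + (-4)p ⟹ p = 2/9.
Row indifferent between X1 and X2: q·8 + (1−q)·12 = q·15 + (1−q)·3 ⟹ 12 + (-4)q = 3 + 12q ⟹ q = 9/16.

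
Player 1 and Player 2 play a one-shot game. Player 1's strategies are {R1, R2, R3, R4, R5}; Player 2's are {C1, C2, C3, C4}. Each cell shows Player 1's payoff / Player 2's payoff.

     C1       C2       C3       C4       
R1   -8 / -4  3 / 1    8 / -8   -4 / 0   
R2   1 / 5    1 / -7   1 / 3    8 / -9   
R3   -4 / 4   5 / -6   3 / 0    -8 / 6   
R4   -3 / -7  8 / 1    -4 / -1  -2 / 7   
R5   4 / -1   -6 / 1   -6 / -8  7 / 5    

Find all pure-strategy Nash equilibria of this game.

Find each player's best response to every opponent strategy; NE are the intersections.
Player 1's best responses — vs C1: R5 (payoff 4); vs C2: R4 (payoff 8); vs C3: R1 (payoff 8); vs C4: R2 (payoff 8).
Player 2's best responses — vs R1: C2 (payoff 1); vs R2: C1 (payoff 5); vs R3: C4 (payoff 6); vs R4: C4 (payoff 7); vs R5: C4 (payoff 5).
No cell has both players best-responding. For instance, Player 1's best reply to C3 is R1, but against R1 Player 2 prefers C2 over C3.

There is no pure-strategy Nash equilibrium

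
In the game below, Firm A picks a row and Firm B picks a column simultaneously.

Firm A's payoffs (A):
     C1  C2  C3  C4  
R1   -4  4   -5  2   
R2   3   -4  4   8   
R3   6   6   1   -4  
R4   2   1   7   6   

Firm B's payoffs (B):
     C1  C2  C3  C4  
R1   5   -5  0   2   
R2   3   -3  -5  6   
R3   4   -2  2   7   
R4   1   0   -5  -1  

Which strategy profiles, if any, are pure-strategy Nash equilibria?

(R2, C4)

A profile is a Nash equilibrium when each player is best-responding to the other.
Firm A's best responses — vs C1: R3 (payoff 6); vs C2: R3 (payoff 6); vs C3: R4 (payoff 7); vs C4: R2 (payoff 8).
Firm B's best responses — vs R1: C1 (payoff 5); vs R2: C4 (payoff 6); vs R3: C4 (payoff 7); vs R4: C1 (payoff 1).
The only mutual best response is (R2, C4); neither player gains by switching there.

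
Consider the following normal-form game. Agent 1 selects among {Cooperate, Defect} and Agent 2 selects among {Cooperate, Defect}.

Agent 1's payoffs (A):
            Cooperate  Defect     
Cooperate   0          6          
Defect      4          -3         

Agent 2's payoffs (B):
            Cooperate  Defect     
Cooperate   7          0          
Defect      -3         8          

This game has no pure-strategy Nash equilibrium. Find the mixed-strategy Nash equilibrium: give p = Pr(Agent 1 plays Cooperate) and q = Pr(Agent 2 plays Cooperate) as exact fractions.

In a mixed NE each player is indifferent between their pure strategies, so the opponent's mix sets the indifference.
Agent 2 indifferent between Cooperate and Defect: p·7 + (1−p)·(-3) = p·0 + (1−p)·8 ⟹ (-3) + 10p = 8 + (-8)p ⟹ p = 11/18.
Agent 1 indifferent between Cooperate and Defect: q·0 + (1−q)·6 = q·4 + (1−q)·(-3) ⟹ 6 + (-6)q = (-3) + 7q ⟹ q = 9/13.

p = 11/18, q = 9/13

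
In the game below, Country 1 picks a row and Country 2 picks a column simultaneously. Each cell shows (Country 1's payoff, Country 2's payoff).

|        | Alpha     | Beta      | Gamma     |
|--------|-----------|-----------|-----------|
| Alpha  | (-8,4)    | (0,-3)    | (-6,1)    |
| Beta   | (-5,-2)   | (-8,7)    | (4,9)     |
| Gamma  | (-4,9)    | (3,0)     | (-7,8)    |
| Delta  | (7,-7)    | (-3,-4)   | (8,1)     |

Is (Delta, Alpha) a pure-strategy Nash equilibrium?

No

Holding Country 2 at Alpha: Country 1 gets 7 from Delta, versus -8 from Alpha, -5 from Beta, -4 from Gamma. No profitable deviation for Country 1.
Holding Country 1 at Delta: Country 2 gets -7 from Alpha but could get 1 by switching to Gamma. Country 2 has a profitable deviation.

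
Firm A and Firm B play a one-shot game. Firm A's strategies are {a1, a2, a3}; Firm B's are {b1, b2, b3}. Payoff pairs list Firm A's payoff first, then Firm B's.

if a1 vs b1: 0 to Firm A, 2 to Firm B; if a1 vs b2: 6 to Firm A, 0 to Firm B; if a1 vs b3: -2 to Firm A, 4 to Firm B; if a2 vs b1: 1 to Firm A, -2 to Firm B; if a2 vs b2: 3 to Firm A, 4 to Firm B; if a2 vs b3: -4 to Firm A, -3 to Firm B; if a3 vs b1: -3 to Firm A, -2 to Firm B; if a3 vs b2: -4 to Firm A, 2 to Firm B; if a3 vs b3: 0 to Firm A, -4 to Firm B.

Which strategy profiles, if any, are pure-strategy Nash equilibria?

None

A profile is a Nash equilibrium when each player is best-responding to the other.
Firm A's best responses — vs b1: a2 (payoff 1); vs b2: a1 (payoff 6); vs b3: a3 (payoff 0).
Firm B's best responses — vs a1: b3 (payoff 4); vs a2: b2 (payoff 4); vs a3: b2 (payoff 2).
No cell has both players best-responding. For instance, Firm A's best reply to b1 is a2, but against a2 Firm B prefers b2 over b1.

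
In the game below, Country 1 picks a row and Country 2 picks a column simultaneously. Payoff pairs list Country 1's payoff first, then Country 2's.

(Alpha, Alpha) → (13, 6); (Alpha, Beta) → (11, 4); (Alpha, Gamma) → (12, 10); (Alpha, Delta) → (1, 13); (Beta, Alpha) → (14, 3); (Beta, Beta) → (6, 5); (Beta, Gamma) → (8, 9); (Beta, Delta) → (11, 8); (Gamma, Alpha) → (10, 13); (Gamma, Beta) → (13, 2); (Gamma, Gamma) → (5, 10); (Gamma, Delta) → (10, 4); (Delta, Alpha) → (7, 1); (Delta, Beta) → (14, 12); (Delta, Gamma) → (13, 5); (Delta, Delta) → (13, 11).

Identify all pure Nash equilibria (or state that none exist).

(Delta, Beta)

A profile is a Nash equilibrium when each player is best-responding to the other.
Country 1's best responses — vs Alpha: Beta (payoff 14); vs Beta: Delta (payoff 14); vs Gamma: Delta (payoff 13); vs Delta: Delta (payoff 13).
Country 2's best responses — vs Alpha: Delta (payoff 13); vs Beta: Gamma (payoff 9); vs Gamma: Alpha (payoff 13); vs Delta: Beta (payoff 12).
The only mutual best response is (Delta, Beta); neither player gains by switching there.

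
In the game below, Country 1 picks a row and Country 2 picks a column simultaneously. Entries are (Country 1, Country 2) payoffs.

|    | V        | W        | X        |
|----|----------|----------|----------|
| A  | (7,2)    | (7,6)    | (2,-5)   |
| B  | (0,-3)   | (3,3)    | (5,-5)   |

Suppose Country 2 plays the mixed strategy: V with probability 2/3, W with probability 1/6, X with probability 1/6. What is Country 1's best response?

A

Country 1's best reply maximizes expected payoff against the mix.
A: (2/3)·7 + (1/6)·7 + (1/6)·2 = 37/6
B: (2/3)·0 + (1/6)·3 + (1/6)·5 = 4/3
Highest expected payoff is 37/6, from A.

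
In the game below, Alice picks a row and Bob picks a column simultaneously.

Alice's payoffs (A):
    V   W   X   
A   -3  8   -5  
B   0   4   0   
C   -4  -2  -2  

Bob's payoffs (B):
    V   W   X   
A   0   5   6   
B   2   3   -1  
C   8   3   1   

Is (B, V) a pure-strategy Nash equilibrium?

No

Holding Bob at V: Alice gets 0 from B, versus -3 from A, -4 from C. No profitable deviation for Alice.
Holding Alice at B: Bob gets 2 from V but could get 3 by switching to W. Bob has a profitable deviation.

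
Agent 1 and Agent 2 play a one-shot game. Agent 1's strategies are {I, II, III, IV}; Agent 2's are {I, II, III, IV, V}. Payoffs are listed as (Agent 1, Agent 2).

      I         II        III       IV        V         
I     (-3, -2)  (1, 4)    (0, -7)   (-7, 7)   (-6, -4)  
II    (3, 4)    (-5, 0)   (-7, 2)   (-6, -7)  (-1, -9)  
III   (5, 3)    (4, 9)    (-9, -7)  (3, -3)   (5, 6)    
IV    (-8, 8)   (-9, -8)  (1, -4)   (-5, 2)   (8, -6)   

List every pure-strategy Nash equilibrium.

(III, II)

Check mutual best responses: a cell is a NE iff neither player can gain by unilaterally deviating.
Agent 1's best responses — vs I: III (payoff 5); vs II: III (payoff 4); vs III: IV (payoff 1); vs IV: III (payoff 3); vs V: IV (payoff 8).
Agent 2's best responses — vs I: IV (payoff 7); vs II: I (payoff 4); vs III: II (payoff 9); vs IV: I (payoff 8).
The only mutual best response is (III, II); neither player gains by switching there.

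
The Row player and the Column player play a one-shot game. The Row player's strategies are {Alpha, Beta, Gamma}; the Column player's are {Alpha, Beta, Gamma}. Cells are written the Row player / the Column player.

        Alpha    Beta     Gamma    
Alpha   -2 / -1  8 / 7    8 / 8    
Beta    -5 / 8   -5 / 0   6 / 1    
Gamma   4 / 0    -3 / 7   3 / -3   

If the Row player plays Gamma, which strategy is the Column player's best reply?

Beta

With the Row player fixed at Gamma, the Column player's payoffs are: Alpha → 0, Beta → 7, Gamma → -3.
The maximum is 7, achieved by Beta.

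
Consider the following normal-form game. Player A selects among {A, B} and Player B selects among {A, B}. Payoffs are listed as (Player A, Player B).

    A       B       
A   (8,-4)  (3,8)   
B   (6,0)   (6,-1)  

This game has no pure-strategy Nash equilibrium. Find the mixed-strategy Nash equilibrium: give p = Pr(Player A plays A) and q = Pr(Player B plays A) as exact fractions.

Each player's mixing probability is pinned down by making the *other* player indifferent.
Player B indifferent between A and B: p·(-4) + (1−p)·0 = p·8 + (1−p)·(-1) ⟹ 0 + (-4)p = (-1) + 9p ⟹ p = 1/13.
Player A indifferent between A and B: q·8 + (1−q)·3 = q·6 + (1−q)·6 ⟹ 3 + 5q = 6 + 0q ⟹ q = 3/5.

p = 1/13, q = 3/5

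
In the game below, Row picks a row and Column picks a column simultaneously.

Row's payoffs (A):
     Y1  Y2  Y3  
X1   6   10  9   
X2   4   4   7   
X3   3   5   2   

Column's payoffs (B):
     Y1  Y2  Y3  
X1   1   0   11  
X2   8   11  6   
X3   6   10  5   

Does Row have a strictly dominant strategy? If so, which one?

X1

Check whether one of Row's strategies beats all alternatives regardless of what the opponent does.
X1 strictly dominates: vs Y1: 6 > each of {4, 3}; vs Y2: 10 > each of {4, 5}; vs Y3: 9 > each of {7, 2}.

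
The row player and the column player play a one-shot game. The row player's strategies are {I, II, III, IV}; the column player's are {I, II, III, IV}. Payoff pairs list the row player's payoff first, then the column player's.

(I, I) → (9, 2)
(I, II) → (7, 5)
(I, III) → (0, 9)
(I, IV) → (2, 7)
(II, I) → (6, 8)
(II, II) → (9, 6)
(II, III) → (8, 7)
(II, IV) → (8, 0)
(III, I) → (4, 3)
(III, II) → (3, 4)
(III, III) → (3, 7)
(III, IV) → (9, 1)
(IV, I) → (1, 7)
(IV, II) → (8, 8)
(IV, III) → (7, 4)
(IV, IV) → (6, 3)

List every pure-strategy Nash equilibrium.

There is no pure-strategy Nash equilibrium

A profile is a Nash equilibrium when each player is best-responding to the other.
The row player's best responses — vs I: I (payoff 9); vs II: II (payoff 9); vs III: II (payoff 8); vs IV: III (payoff 9).
The column player's best responses — vs I: III (payoff 9); vs II: I (payoff 8); vs III: III (payoff 7); vs IV: II (payoff 8).
No cell has both players best-responding. For instance, the row player's best reply to II is II, but against II the column player prefers I over II.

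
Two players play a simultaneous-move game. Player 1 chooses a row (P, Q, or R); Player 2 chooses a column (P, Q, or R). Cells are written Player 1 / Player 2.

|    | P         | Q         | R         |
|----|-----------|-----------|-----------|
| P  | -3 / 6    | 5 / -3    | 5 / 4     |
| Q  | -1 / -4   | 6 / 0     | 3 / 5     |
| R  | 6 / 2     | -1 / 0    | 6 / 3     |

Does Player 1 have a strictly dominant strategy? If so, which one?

No strictly dominant strategy

Check whether one of Player 1's strategies beats all alternatives regardless of what the opponent does.
P is not dominant: against P, Q gives -1 > -3.
Q is not dominant: against P, R gives 6 > -1.
R is not dominant: against Q, P gives 5 > -1.
No single strategy is best against every opponent action.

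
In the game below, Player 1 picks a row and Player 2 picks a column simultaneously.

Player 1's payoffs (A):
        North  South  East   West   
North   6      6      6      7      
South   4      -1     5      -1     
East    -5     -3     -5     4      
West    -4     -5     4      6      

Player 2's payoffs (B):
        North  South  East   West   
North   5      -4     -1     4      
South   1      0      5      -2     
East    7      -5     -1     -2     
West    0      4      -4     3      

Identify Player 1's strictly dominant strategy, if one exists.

North

Check whether one of Player 1's strategies beats all alternatives regardless of what the opponent does.
North strictly dominates: vs North: 6 > each of {4, -5, -4}; vs South: 6 > each of {-1, -3, -5}; vs East: 6 > each of {5, -5, 4}; vs West: 7 > each of {-1, 4, 6}.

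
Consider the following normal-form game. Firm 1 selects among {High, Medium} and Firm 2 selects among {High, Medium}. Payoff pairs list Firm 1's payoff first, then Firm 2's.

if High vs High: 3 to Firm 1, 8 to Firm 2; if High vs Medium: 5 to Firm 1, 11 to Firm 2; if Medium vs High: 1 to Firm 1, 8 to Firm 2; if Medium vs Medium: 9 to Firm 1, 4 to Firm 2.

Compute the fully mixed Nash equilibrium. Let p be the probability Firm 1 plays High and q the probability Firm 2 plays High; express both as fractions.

Each player's mixing probability is pinned down by making the *other* player indifferent.
Firm 2 indifferent between High and Medium: p·8 + (1−p)·8 = p·11 + (1−p)·4 ⟹ 8 + 0p = 4 + 7p ⟹ p = 4/7.
Firm 1 indifferent between High and Medium: q·3 + (1−q)·5 = q·1 + (1−q)·9 ⟹ 5 + (-2)q = 9 + (-8)q ⟹ q = 2/3.

p = 4/7, q = 2/3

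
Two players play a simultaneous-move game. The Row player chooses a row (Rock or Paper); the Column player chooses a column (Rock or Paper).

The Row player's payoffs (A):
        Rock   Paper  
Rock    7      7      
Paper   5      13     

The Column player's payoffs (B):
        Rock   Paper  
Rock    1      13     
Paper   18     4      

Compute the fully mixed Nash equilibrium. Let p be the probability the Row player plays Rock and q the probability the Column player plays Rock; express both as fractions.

Each player's mixing probability is pinned down by making the *other* player indifferent.
The Column player indifferent between Rock and Paper: p·1 + (1−p)·18 = p·13 + (1−p)·4 ⟹ 18 + (-17)p = 4 + 9p ⟹ p = 7/13.
The Row player indifferent between Rock and Paper: q·7 + (1−q)·7 = q·5 + (1−q)·13 ⟹ 7 + 0q = 13 + (-8)q ⟹ q = 3/4.

p = 7/13, q = 3/4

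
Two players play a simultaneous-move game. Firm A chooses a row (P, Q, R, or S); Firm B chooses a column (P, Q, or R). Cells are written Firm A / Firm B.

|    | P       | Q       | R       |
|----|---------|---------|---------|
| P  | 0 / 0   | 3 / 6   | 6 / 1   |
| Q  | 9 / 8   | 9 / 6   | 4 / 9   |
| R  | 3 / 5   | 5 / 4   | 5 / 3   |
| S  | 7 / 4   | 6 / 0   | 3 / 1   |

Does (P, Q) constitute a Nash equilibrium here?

Holding Firm B at Q: Firm A gets 3 from P but could get 9 by switching to Q. Firm A has a profitable deviation.

No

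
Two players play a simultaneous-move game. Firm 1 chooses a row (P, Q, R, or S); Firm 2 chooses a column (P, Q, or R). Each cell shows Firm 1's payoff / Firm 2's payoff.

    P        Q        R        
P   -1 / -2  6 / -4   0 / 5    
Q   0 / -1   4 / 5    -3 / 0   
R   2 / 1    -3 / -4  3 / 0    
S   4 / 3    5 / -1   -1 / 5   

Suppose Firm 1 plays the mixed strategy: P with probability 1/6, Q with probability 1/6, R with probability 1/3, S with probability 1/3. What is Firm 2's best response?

Compute Firm 2's expected payoff from each pure strategy against the given mix.
P: (1/6)·(-2) + (1/6)·(-1) + (1/3)·1 + (1/3)·3 = 5/6
Q: (1/6)·(-4) + (1/6)·5 + (1/3)·(-4) + (1/3)·(-1) = -3/2
R: (1/6)·5 + (1/6)·0 + (1/3)·0 + (1/3)·5 = 5/2
Highest expected payoff is 5/2, from R.

R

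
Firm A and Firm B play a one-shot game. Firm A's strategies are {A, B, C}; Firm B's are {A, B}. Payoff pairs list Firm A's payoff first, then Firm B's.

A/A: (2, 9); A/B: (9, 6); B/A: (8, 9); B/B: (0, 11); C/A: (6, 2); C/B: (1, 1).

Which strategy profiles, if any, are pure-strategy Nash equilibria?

A profile is a Nash equilibrium when each player is best-responding to the other.
Firm A's best responses — vs A: B (payoff 8); vs B: A (payoff 9).
Firm B's best responses — vs A: A (payoff 9); vs B: B (payoff 11); vs C: A (payoff 2).
No cell has both players best-responding. For instance, Firm A's best reply to B is A, but against A Firm B prefers A over B.

None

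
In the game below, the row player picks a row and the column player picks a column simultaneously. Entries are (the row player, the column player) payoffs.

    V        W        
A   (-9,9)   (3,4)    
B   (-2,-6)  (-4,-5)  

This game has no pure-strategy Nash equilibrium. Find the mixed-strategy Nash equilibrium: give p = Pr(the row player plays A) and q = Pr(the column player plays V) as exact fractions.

Each player's mixing probability is pinned down by making the *other* player indifferent.
The column player indifferent between V and W: p·9 + (1−p)·(-6) = p·4 + (1−p)·(-5) ⟹ (-6) + 15p = (-5) + 9p ⟹ p = 1/6.
The row player indifferent between A and B: q·(-9) + (1−q)·3 = q·(-2) + (1−q)·(-4) ⟹ 3 + (-12)q = (-4) + 2q ⟹ q = 1/2.

p = 1/6, q = 1/2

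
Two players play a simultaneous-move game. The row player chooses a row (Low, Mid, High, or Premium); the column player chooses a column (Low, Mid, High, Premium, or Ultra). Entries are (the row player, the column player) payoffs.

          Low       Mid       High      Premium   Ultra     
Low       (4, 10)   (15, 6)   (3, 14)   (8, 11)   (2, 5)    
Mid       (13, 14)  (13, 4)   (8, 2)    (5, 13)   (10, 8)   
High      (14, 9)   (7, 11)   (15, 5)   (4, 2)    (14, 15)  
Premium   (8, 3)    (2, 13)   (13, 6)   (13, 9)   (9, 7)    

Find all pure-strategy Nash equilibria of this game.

Find each player's best response to every opponent strategy; NE are the intersections.
The row player's best responses — vs Low: High (payoff 14); vs Mid: Low (payoff 15); vs High: High (payoff 15); vs Premium: Premium (payoff 13); vs Ultra: High (payoff 14).
The column player's best responses — vs Low: High (payoff 14); vs Mid: Low (payoff 14); vs High: Ultra (payoff 15); vs Premium: Mid (payoff 13).
The only mutual best response is (High, Ultra); neither player gains by switching there.

(High, Ultra)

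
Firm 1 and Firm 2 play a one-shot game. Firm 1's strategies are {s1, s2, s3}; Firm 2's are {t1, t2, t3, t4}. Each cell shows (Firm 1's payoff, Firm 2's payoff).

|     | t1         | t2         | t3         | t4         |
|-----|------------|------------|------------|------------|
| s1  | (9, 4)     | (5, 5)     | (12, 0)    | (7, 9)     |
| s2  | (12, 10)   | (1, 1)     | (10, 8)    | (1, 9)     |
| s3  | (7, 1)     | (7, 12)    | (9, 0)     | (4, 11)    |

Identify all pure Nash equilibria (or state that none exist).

Check mutual best responses: a cell is a NE iff neither player can gain by unilaterally deviating.
Firm 1's best responses — vs t1: s2 (payoff 12); vs t2: s3 (payoff 7); vs t3: s1 (payoff 12); vs t4: s1 (payoff 7).
Firm 2's best responses — vs s1: t4 (payoff 9); vs s2: t1 (payoff 10); vs s3: t2 (payoff 12).
Mutual best responses occur at (s1, t4), (s2, t1), and (s3, t2); at each, neither player gains by switching.

(s1, t4), (s2, t1), and (s3, t2)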